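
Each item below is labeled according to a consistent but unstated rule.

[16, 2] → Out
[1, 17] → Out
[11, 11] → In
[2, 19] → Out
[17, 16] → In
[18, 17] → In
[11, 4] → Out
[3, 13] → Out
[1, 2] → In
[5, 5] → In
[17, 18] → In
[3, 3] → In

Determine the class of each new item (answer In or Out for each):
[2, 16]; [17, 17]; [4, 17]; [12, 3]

Out, In, Out, Out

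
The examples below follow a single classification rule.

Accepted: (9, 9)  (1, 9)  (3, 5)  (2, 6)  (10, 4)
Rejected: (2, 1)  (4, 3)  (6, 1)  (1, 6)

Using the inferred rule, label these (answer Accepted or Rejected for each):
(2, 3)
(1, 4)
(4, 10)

Rejected, Rejected, Accepted

The distinguishing property — sum is even — holds for all the 'Accepted' cases and none of the 'Rejected' cases.
(2, 3): 2+3 = 5, fails this test → Rejected.
(1, 4): 1+4 = 5, fails this test → Rejected.
(4, 10): 4+10 = 14, has this property → Accepted.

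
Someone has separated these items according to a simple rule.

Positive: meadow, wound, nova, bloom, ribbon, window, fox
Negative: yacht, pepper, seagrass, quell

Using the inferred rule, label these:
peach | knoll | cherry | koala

Every 'Positive' example satisfies: contains 'o'. None of the 'Negative' examples do.

Negative, Positive, Negative, Positive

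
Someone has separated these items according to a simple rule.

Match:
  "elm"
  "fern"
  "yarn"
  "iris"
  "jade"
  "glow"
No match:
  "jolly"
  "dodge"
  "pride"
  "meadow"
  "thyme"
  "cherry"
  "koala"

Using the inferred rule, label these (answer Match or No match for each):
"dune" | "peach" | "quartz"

Match, No match, No match

'Match' ⟺ length ≤ 4.
"dune": length 4 — qualifies, so Match.
"peach": length 5 — does not satisfy this, so No match.
"quartz": length 6 — does not satisfy this, so No match.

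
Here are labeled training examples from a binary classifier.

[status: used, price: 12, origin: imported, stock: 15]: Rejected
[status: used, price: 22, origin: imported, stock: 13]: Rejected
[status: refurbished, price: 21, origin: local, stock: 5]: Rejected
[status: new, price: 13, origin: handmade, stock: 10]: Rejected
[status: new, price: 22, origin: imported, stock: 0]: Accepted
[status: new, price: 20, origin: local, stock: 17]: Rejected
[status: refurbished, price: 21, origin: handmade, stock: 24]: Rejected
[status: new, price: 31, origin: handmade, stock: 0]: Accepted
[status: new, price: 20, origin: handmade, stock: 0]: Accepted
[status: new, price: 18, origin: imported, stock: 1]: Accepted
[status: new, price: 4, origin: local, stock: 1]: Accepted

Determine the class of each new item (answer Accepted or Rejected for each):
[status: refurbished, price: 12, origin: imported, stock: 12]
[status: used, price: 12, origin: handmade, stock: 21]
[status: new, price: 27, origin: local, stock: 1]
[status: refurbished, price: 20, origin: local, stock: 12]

Every 'Accepted' example satisfies: stock ≤ 1. None of the 'Rejected' examples do.
Rejected: [status: refurbished, price: 12, origin: imported, stock: 12], since stock = 12.
Rejected: [status: used, price: 12, origin: handmade, stock: 21], since stock = 21.
Accepted: [status: new, price: 27, origin: local, stock: 1], since stock = 1.
Rejected: [status: refurbished, price: 20, origin: local, stock: 12], since stock = 12.

Rejected, Rejected, Accepted, Rejected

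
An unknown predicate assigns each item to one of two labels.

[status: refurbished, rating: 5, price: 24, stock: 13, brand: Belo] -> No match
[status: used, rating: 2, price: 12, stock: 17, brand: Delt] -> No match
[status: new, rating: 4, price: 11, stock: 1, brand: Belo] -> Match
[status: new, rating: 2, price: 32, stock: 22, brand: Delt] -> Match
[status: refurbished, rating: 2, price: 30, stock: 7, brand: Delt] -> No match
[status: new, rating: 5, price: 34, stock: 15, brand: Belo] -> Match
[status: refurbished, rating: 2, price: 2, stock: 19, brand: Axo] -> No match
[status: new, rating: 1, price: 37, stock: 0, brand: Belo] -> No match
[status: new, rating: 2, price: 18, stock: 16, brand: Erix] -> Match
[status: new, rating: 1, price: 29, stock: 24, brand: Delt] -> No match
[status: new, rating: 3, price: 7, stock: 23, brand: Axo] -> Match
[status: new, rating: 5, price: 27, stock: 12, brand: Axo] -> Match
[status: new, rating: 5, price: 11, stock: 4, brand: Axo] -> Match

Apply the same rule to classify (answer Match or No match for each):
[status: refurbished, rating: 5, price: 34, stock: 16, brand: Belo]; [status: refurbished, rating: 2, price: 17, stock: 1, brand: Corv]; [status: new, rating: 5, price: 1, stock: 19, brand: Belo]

Every 'Match' example satisfies: status is new AND rating ≥ 2. None of the 'No match' examples do.
[status: refurbished, rating: 5, price: 34, stock: 16, brand: Belo]: No match (status is refurbished, rating = 5).
[status: refurbished, rating: 2, price: 17, stock: 1, brand: Corv]: No match (status is refurbished, rating = 2).
[status: new, rating: 5, price: 1, stock: 19, brand: Belo]: Match (status is new, rating = 5).

No match, No match, Match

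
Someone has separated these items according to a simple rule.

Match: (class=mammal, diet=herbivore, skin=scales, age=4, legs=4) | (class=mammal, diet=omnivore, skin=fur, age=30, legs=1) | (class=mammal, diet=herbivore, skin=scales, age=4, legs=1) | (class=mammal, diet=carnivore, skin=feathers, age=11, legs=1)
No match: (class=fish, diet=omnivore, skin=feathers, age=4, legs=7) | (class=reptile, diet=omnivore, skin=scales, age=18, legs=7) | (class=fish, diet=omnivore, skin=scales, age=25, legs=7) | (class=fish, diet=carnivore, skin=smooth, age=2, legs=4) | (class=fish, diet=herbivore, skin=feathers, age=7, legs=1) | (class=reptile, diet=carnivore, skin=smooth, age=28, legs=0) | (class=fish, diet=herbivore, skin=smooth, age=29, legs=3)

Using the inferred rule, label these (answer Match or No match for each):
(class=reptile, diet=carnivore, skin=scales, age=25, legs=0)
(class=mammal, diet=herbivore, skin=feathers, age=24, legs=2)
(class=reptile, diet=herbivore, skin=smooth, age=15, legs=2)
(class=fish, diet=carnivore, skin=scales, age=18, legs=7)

No match, Match, No match, No match

Rule: class is mammal. This holds for each 'Match' example and fails for each 'No match' one.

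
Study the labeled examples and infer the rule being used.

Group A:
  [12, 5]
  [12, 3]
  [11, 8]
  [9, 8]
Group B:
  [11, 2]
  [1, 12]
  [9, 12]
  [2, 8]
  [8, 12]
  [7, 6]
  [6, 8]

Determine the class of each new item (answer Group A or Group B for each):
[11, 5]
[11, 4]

Group A, Group A

One predicate separates the groups cleanly: first > second AND sum ≥ 14.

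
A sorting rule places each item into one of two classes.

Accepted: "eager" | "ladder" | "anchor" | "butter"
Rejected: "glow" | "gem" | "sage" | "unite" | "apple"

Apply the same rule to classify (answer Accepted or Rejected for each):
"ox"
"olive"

'Accepted' ⟺ contains 'r'.
"ox": no 'r', does not pass → Rejected. "olive": no 'r', does not pass → Rejected.

Rejected, Rejected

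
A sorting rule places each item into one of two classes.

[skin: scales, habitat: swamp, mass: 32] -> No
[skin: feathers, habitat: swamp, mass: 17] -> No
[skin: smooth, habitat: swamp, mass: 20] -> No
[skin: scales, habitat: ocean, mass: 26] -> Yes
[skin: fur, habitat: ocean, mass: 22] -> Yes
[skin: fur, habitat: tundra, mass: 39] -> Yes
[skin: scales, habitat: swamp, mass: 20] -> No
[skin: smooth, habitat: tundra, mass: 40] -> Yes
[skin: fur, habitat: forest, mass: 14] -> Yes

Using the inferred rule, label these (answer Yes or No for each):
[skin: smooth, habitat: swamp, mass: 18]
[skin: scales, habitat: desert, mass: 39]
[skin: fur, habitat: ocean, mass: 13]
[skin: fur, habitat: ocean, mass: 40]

All 'Yes' examples share one property — habitat is not swamp — and every 'No' example lacks it.
[skin: smooth, habitat: swamp, mass: 18]: No (habitat is swamp). [skin: scales, habitat: desert, mass: 39]: Yes (habitat is desert). [skin: fur, habitat: ocean, mass: 13]: Yes (habitat is ocean). [skin: fur, habitat: ocean, mass: 40]: Yes (habitat is ocean).

No, Yes, Yes, Yes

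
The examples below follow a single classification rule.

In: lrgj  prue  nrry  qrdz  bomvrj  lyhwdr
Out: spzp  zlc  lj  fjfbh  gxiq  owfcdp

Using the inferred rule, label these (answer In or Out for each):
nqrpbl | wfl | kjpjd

Every 'In' example satisfies: contains 'r'. None of the 'Out' examples do.
nqrpbl: In (has 'r').
wfl: Out (no 'r').
kjpjd: Out (no 'r').

In, Out, Out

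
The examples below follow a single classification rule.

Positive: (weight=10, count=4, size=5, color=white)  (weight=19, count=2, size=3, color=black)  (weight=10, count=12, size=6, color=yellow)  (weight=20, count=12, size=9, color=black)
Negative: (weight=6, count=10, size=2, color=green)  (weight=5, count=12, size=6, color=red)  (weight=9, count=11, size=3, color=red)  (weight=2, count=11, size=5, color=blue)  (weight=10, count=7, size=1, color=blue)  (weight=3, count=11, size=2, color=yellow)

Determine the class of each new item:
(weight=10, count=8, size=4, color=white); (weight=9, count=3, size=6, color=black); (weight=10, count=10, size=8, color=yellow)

Positive, Negative, Positive

Every 'Positive' example satisfies: size ≥ 2 AND weight ≥ 10. None of the 'Negative' examples do.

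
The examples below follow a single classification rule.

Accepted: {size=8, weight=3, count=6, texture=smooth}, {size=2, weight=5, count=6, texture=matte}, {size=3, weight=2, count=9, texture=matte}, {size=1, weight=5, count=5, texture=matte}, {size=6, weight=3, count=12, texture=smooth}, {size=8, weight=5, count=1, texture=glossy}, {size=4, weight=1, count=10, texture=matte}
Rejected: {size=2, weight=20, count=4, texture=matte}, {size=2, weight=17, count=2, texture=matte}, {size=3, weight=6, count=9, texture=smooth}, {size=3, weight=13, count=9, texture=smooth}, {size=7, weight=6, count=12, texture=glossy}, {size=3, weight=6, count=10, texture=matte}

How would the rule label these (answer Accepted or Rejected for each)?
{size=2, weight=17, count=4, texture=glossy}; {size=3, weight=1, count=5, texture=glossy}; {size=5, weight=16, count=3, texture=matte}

Rejected, Accepted, Rejected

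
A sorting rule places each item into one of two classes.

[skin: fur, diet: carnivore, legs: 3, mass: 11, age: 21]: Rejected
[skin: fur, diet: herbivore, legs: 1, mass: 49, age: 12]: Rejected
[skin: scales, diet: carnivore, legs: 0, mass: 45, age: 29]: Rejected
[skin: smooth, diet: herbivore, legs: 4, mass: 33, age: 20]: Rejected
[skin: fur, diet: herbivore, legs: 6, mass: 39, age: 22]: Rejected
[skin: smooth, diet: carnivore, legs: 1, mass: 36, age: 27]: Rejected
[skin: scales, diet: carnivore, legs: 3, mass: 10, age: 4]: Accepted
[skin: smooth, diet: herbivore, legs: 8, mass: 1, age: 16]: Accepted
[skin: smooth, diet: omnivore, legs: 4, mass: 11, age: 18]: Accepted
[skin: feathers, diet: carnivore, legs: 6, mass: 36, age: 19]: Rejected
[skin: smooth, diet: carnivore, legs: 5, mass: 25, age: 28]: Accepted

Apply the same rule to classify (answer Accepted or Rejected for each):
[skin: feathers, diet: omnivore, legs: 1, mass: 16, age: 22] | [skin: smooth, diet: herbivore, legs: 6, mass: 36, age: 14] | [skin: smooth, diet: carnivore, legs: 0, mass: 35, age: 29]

Accepted, Rejected, Rejected

The distinguishing property — age ≠ 21 AND mass ≤ 25 — holds for all the 'Accepted' cases and none of the 'Rejected' cases.
[skin: feathers, diet: omnivore, legs: 1, mass: 16, age: 22] — age = 22, mass = 16, hence Accepted.
[skin: smooth, diet: herbivore, legs: 6, mass: 36, age: 14] — age = 14, mass = 36, hence Rejected.
[skin: smooth, diet: carnivore, legs: 0, mass: 35, age: 29] — age = 29, mass = 35, hence Rejected.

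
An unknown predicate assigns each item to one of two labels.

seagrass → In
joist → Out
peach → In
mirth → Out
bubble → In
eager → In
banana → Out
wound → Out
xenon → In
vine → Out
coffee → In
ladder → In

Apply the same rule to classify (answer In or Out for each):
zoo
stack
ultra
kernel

Out, Out, Out, In

The distinguishing property — length ≥ 5 AND contains 'e' — holds for all the 'In' cases and none of the 'Out' cases.
zoo — length 3, no 'e', hence Out. stack — length 5, no 'e', hence Out. ultra — length 5, no 'e', hence Out. kernel — length 6, has 'e', hence In.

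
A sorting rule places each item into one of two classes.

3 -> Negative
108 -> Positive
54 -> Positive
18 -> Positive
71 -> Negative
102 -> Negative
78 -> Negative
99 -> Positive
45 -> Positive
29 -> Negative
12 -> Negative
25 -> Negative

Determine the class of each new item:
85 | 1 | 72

Rule: multiple of 9. This holds for each 'Positive' example and fails for each 'Negative' one.
85: 85 = 9·9 + 4, fails the rule → Negative.
1: 1 = 9·0 + 1, fails the rule → Negative.
72: 72 = 9·8, fits → Positive.

Negative, Negative, Positive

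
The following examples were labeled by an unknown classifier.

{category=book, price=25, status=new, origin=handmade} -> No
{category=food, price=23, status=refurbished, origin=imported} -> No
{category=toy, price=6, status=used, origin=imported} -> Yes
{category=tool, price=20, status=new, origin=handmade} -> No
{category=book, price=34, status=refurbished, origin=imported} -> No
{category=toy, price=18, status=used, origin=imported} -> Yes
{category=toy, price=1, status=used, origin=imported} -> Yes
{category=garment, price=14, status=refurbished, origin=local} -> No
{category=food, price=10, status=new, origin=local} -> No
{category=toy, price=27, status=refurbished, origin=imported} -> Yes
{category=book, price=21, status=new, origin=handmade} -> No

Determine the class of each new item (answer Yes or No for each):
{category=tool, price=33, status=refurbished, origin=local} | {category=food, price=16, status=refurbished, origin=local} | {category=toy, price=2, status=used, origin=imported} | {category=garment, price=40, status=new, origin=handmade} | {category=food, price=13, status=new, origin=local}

No, No, Yes, No, No

Looking at the examples, the only property every 'Yes' case has and every 'No' case lacks is: category is toy.
{category=tool, price=33, status=refurbished, origin=local} → category is tool → No. {category=food, price=16, status=refurbished, origin=local} → category is food → No. {category=toy, price=2, status=used, origin=imported} → category is toy → Yes. {category=garment, price=40, status=new, origin=handmade} → category is garment → No. {category=food, price=13, status=new, origin=local} → category is food → No.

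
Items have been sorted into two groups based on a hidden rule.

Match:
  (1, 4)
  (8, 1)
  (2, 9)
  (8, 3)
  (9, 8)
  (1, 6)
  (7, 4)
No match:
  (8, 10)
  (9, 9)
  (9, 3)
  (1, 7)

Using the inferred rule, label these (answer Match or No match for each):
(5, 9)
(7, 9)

The rule appears to be: sum is odd.
(5, 9): No match (5+9 = 14). (7, 9): No match (7+9 = 16).

No match, No match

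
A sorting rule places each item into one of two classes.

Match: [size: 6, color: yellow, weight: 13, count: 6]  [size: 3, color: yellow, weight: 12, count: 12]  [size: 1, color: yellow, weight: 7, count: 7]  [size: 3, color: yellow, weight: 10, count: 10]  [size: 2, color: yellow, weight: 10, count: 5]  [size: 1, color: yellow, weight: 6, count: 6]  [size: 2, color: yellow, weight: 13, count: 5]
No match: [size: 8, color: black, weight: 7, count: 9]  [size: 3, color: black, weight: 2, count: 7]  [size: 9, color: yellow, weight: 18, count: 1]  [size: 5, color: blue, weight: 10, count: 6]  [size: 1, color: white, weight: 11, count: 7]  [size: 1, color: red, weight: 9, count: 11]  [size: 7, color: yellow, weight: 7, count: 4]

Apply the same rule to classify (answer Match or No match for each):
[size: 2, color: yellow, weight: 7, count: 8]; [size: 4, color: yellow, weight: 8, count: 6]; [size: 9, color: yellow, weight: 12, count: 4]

One predicate separates the groups cleanly: color is yellow AND size ≤ 6.
Match: [size: 2, color: yellow, weight: 7, count: 8], since color is yellow, size = 2.
Match: [size: 4, color: yellow, weight: 8, count: 6], since color is yellow, size = 4.
No match: [size: 9, color: yellow, weight: 12, count: 4], since color is yellow, size = 9.

Match, Match, No match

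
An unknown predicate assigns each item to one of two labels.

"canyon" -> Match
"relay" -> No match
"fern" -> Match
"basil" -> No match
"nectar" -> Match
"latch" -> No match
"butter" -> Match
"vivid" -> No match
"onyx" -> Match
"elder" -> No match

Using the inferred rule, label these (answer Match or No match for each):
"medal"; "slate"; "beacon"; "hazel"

No match, No match, Match, No match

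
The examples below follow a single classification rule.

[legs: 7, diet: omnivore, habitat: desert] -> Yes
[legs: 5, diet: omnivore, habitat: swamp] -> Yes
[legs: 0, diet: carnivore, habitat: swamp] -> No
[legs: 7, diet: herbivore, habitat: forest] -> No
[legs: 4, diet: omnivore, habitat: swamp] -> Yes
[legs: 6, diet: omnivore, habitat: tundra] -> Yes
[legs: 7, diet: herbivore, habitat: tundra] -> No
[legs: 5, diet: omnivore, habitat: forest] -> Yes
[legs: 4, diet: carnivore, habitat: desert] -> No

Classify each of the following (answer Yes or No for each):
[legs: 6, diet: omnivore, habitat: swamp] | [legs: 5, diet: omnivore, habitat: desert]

Yes, Yes

Checking candidate rules against both groups, what survives is: diet is omnivore.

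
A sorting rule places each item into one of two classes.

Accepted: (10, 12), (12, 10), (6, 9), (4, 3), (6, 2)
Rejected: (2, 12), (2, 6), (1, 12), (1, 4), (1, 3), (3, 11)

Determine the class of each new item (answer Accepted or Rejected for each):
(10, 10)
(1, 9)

Accepted, Rejected

A rule that fits every label: first ≥ 4 — true of each 'Accepted' example, false of each 'Rejected' one.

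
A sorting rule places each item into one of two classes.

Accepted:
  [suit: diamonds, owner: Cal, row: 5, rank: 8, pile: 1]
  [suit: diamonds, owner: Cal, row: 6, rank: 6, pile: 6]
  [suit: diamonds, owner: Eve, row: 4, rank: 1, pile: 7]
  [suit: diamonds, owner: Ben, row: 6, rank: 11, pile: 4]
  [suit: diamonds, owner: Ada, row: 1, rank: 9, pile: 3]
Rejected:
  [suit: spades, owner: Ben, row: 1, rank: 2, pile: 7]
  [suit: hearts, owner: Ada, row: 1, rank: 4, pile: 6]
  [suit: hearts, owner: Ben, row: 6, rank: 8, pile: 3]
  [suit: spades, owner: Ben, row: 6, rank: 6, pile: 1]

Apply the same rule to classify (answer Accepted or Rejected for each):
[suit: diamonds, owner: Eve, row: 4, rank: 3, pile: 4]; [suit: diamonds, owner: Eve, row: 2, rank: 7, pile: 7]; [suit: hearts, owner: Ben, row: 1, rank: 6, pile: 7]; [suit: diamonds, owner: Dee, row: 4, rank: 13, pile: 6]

Accepted, Accepted, Rejected, Accepted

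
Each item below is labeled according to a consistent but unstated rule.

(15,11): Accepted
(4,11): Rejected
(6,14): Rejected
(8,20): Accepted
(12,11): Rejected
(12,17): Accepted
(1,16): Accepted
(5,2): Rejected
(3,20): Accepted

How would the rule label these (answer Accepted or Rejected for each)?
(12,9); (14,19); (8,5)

The pattern is that an item is 'Accepted' exactly when: max ≥ 15.

Rejected, Accepted, Rejected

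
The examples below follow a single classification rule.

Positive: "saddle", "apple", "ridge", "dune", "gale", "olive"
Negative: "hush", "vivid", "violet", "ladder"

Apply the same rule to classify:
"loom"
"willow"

The rule appears to be: ends with 'e'.
Negative: "loom", since ends with 'm'.
Negative: "willow", since ends with 'w'.

Negative, Negative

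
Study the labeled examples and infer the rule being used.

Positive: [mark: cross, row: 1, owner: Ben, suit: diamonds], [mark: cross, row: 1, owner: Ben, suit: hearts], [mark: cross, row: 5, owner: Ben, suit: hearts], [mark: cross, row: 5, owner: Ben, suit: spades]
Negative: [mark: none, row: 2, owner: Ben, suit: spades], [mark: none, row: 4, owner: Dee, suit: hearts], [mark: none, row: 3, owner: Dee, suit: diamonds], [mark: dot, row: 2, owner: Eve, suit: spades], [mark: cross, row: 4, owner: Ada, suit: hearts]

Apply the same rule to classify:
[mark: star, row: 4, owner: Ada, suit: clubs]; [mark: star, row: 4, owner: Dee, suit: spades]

Rule: owner is Ben AND mark is cross. This holds for each 'Positive' example and fails for each 'Negative' one.
[mark: star, row: 4, owner: Ada, suit: clubs] → owner is Ada, mark is star → Negative.
[mark: star, row: 4, owner: Dee, suit: spades] → owner is Dee, mark is star → Negative.

Negative, Negative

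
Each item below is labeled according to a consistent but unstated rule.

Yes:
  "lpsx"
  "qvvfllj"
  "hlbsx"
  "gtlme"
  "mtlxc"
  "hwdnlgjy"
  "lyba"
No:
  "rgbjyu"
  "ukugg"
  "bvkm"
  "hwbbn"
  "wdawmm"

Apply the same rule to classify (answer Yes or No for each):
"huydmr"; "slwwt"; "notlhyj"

The common property of the 'Yes' items is: contains 'l'. No 'No' item has it.

No, Yes, Yes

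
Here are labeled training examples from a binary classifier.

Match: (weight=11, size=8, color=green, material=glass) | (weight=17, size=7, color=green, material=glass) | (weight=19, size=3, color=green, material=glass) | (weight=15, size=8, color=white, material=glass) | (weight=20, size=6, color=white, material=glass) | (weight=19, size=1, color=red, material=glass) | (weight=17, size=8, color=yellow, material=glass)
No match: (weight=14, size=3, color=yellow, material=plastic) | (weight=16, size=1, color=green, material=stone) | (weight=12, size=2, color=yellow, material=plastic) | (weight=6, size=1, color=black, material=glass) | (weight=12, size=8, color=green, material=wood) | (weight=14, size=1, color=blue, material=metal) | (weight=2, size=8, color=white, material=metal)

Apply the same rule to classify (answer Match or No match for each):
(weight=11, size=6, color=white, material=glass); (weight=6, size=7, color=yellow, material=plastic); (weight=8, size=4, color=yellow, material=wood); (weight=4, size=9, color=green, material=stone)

The pattern is that an item is 'Match' exactly when: material is glass AND weight ≥ 11.
(weight=11, size=6, color=white, material=glass): material is glass, weight = 11 — matches, so Match. (weight=6, size=7, color=yellow, material=plastic): material is plastic, weight = 6 — doesn't qualify, so No match. (weight=8, size=4, color=yellow, material=wood): material is wood, weight = 8 — doesn't qualify, so No match. (weight=4, size=9, color=green, material=stone): material is stone, weight = 4 — doesn't qualify, so No match.

Match, No match, No match, No match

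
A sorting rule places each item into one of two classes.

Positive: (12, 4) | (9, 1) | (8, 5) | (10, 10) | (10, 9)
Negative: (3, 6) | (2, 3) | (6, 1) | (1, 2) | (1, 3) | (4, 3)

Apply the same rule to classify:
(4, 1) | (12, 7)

Negative, Positive

The simplest hypothesis consistent with all the labels is: sum ≥ 10.
(4, 1): 4+1 = 5 — doesn't qualify, so Negative.
(12, 7): 12+7 = 19 — meets the rule, so Positive.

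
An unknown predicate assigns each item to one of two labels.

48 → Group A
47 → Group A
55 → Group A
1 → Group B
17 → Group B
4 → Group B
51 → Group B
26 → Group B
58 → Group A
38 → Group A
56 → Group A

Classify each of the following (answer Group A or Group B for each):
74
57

Group A, Group A

The distinguishing property — digit sum ≥ 9 — holds for all the 'Group A' cases and none of the 'Group B' cases.
Group A: 74, since digit sum 7+4 = 11.
Group A: 57, since digit sum 5+7 = 12.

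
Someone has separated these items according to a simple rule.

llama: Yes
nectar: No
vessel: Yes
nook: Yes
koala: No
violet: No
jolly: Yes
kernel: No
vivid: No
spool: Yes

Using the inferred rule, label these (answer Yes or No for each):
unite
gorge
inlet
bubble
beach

Looking at the examples, the only property every 'Yes' case has and every 'No' case lacks is: has a double letter.
unite: No (no doubled letter).
gorge: No (no doubled letter).
inlet: No (no doubled letter).
bubble: Yes ('bb' doubled).
beach: No (no doubled letter).

No, No, No, Yes, No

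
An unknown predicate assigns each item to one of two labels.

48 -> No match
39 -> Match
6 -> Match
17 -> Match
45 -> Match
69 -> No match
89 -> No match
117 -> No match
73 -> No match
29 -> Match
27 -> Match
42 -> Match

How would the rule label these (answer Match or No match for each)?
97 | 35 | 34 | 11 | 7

No match, Match, Match, Match, Match

'Match' ⟺ at most 45.
97: 97 > 45, lacks this property → No match.
35: 35 ≤ 45, satisfies this → Match.
34: 34 ≤ 45, satisfies this → Match.
11: 11 ≤ 45, satisfies this → Match.
7: 7 ≤ 45, satisfies this → Match.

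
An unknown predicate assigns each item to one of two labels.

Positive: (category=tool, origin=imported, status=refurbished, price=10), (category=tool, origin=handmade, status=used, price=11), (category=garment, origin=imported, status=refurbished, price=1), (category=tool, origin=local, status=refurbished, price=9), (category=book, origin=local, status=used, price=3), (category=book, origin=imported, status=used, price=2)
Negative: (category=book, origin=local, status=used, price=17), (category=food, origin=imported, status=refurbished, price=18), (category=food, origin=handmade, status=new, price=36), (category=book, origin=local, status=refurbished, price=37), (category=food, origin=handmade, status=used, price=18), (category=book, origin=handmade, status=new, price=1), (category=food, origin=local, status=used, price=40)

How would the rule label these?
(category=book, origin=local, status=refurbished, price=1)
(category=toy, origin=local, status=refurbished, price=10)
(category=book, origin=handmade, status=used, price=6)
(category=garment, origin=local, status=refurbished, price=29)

The pattern is that an item is 'Positive' exactly when: status is not new AND price ≤ 11.
(category=book, origin=local, status=refurbished, price=1): status is refurbished, price = 1 — matches, so Positive. (category=toy, origin=local, status=refurbished, price=10): status is refurbished, price = 10 — matches, so Positive. (category=book, origin=handmade, status=used, price=6): status is used, price = 6 — matches, so Positive. (category=garment, origin=local, status=refurbished, price=29): status is refurbished, price = 29 — fails this test, so Negative.

Positive, Positive, Positive, Negative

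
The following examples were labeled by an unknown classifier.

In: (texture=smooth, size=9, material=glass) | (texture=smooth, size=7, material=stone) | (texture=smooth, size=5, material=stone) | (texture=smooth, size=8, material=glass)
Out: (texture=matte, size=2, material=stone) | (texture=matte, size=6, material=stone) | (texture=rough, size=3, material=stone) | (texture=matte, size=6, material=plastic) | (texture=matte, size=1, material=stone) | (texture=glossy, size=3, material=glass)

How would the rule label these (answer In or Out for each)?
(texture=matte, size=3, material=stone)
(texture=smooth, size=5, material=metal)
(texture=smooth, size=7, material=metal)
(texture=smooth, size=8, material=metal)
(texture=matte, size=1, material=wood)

A rule that fits every label: texture is smooth — true of each 'In' example, false of each 'Out' one.
(texture=matte, size=3, material=stone): texture is matte, does not satisfy this → Out. (texture=smooth, size=5, material=metal): texture is smooth, checks out → In. (texture=smooth, size=7, material=metal): texture is smooth, checks out → In. (texture=smooth, size=8, material=metal): texture is smooth, checks out → In. (texture=matte, size=1, material=wood): texture is matte, does not satisfy this → Out.

Out, In, In, In, Out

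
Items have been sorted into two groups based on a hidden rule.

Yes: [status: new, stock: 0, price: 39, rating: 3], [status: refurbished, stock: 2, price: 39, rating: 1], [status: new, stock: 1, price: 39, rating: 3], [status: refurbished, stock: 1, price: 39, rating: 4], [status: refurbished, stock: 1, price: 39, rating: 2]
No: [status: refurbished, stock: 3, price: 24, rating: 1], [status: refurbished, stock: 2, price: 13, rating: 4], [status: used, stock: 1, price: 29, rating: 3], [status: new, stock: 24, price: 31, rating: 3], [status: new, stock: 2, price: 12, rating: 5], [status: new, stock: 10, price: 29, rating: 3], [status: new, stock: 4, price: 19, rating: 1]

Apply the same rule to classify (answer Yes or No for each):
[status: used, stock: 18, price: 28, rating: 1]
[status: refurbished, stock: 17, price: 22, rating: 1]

'Yes' ⟺ price = 39.

No, No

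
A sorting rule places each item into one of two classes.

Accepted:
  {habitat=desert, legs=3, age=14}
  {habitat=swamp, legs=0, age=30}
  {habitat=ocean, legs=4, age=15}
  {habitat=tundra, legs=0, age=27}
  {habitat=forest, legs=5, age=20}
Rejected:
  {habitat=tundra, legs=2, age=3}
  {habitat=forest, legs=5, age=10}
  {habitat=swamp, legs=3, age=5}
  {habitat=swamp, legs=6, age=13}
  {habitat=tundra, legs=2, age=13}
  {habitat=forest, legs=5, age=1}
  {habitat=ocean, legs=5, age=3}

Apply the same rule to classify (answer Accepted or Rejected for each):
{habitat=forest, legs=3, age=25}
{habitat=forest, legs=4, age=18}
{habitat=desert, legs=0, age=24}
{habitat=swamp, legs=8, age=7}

Accepted, Accepted, Accepted, Rejected

The rule appears to be: age ≥ 14.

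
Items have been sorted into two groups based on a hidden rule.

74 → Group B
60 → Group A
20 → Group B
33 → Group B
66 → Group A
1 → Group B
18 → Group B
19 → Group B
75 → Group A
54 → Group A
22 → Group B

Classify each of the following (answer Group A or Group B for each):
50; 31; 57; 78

Group B, Group B, Group A, Group A

All 'Group A' examples share one property — multiple of 3 AND at least 54 — and every 'Group B' example lacks it.
50 — 50 = 3·16 + 2, 50 < 54, hence Group B.
31 — 31 = 3·10 + 1, 31 < 54, hence Group B.
57 — 57 = 3·19, 57 ≥ 54, hence Group A.
78 — 78 = 3·26, 78 ≥ 54, hence Group A.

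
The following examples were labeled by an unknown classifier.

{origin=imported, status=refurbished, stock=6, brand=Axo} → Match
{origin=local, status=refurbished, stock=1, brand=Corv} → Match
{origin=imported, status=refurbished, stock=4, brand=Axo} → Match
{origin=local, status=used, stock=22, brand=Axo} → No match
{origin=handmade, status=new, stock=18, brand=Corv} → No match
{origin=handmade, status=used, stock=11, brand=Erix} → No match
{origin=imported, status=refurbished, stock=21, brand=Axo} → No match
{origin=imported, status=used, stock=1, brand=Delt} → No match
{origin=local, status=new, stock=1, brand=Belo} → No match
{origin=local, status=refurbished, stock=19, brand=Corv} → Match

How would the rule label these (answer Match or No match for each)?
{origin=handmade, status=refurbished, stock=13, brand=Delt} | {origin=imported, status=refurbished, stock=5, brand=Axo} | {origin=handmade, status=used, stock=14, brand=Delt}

Rule: status is refurbished AND stock ≤ 19. This holds for each 'Match' example and fails for each 'No match' one.

Match, Match, No match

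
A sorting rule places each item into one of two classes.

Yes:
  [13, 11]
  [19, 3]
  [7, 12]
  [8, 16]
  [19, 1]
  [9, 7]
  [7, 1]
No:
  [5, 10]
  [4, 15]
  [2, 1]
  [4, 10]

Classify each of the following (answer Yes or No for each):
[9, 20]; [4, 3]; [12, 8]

Yes, No, Yes

The rule appears to be: first ≥ 7.
[9, 20]: Yes (first 9). [4, 3]: No (first 4). [12, 8]: Yes (first 12).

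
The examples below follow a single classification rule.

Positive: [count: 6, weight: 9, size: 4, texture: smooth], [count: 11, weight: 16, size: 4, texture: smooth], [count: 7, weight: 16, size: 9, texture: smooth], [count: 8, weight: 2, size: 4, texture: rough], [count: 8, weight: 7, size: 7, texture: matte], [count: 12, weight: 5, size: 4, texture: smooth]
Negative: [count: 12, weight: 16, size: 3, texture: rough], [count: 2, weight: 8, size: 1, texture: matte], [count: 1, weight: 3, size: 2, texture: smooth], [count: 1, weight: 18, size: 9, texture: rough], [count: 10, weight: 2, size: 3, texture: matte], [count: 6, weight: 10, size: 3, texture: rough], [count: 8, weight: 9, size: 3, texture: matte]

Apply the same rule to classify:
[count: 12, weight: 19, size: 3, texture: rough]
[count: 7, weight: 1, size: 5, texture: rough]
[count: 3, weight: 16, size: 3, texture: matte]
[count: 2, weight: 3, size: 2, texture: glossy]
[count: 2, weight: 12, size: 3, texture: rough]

Negative, Positive, Negative, Negative, Negative

Rule: size ≥ 4 AND count ≥ 2. This holds for each 'Positive' example and fails for each 'Negative' one.
[count: 12, weight: 19, size: 3, texture: rough]: Negative (size = 3, count = 12). [count: 7, weight: 1, size: 5, texture: rough]: Positive (size = 5, count = 7). [count: 3, weight: 16, size: 3, texture: matte]: Negative (size = 3, count = 3). [count: 2, weight: 3, size: 2, texture: glossy]: Negative (size = 2, count = 2). [count: 2, weight: 12, size: 3, texture: rough]: Negative (size = 3, count = 2).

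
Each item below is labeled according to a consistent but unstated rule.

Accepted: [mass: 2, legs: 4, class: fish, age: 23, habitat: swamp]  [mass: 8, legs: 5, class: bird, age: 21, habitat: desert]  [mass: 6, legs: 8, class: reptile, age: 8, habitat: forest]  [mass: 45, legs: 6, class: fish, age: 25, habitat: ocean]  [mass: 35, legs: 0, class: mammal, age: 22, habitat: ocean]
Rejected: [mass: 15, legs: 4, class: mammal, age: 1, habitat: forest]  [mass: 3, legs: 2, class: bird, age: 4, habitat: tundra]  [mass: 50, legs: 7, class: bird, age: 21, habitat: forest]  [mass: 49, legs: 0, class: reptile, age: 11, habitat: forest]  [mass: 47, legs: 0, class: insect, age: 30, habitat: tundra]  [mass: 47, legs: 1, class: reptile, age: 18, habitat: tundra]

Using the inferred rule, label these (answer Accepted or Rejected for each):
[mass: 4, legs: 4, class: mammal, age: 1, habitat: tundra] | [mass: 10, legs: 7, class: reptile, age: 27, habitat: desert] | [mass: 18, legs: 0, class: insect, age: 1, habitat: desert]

The pattern is that an item is 'Accepted' exactly when: age ≥ 8 AND mass ≤ 45.

Rejected, Accepted, Rejected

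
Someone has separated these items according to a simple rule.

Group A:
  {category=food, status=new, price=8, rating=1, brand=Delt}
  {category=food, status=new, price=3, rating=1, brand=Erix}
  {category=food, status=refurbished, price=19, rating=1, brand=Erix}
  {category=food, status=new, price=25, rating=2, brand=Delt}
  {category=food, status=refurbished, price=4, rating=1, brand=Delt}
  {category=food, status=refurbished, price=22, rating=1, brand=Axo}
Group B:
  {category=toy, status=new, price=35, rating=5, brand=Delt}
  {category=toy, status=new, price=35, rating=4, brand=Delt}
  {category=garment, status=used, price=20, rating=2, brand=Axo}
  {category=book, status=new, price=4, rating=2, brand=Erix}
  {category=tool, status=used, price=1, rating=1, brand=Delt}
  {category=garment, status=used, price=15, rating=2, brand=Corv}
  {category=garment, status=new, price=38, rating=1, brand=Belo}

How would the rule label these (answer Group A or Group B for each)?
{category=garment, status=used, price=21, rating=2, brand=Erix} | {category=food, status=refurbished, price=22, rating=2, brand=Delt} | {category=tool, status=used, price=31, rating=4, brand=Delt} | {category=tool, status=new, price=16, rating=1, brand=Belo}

Group B, Group A, Group B, Group B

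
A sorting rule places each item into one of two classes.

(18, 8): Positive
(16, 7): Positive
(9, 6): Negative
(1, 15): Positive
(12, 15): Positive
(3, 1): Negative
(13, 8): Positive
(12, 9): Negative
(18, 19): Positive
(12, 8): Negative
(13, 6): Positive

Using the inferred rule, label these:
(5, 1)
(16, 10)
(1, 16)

Negative, Positive, Positive

The classifier is using: max ≥ 13.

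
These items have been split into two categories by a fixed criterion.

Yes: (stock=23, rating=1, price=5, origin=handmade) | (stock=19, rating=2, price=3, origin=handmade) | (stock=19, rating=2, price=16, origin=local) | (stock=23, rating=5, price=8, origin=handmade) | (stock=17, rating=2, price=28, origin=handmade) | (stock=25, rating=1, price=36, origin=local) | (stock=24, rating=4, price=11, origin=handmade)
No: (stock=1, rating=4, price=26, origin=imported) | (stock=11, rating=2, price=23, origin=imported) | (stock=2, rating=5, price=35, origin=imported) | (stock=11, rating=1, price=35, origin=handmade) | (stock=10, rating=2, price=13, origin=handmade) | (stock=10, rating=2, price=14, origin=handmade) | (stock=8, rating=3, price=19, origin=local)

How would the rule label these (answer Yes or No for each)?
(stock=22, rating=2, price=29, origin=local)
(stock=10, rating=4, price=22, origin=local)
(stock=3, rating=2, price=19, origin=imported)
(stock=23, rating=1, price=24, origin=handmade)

'Yes' ⟺ stock ≥ 17.
(stock=22, rating=2, price=29, origin=local): stock = 22 — qualifies, so Yes. (stock=10, rating=4, price=22, origin=local): stock = 10 — does not pass, so No. (stock=3, rating=2, price=19, origin=imported): stock = 3 — does not pass, so No. (stock=23, rating=1, price=24, origin=handmade): stock = 23 — qualifies, so Yes.

Yes, No, No, Yes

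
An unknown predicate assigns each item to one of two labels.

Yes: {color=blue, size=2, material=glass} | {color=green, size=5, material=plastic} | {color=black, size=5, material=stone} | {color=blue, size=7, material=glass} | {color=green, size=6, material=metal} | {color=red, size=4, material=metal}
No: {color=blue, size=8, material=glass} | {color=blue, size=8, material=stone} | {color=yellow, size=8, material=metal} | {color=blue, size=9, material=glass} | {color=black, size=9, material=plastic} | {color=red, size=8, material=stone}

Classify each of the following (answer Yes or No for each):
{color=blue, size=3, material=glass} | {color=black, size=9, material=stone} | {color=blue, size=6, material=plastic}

Yes, No, Yes

The distinguishing property — size ≤ 7 — holds for all the 'Yes' cases and none of the 'No' cases.
Yes: {color=blue, size=3, material=glass}, since size = 3.
No: {color=black, size=9, material=stone}, since size = 9.
Yes: {color=blue, size=6, material=plastic}, since size = 6.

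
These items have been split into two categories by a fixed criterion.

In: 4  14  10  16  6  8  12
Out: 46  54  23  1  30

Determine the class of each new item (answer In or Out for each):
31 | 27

One predicate separates the groups cleanly: even AND at most 16.

Out, Out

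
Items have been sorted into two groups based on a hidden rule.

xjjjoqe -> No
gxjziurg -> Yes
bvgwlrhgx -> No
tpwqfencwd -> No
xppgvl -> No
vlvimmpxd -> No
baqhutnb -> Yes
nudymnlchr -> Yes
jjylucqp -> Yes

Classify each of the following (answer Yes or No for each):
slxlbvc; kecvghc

No, No

Rule: contains 'u'. This holds for each 'Yes' example and fails for each 'No' one.
slxlbvc: No (no 'u'). kecvghc: No (no 'u').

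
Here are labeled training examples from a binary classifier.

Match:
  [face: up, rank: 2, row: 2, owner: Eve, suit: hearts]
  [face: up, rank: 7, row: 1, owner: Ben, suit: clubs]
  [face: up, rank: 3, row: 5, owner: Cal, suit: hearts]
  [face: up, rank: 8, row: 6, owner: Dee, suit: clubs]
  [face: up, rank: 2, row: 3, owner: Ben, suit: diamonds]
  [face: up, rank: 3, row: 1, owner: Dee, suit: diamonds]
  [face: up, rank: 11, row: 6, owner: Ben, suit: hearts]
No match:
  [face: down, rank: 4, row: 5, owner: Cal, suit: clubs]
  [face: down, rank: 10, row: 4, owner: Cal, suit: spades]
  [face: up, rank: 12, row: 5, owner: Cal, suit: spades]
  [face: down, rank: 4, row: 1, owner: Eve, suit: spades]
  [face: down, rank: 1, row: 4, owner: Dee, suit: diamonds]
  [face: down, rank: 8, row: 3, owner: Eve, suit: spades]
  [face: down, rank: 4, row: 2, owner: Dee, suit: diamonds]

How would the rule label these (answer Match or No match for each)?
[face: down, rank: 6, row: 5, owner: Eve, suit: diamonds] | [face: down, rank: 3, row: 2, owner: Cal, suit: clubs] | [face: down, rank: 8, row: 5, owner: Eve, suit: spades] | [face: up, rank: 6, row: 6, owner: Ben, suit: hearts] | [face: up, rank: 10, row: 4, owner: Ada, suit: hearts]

No match, No match, No match, Match, Match

The classifier is using: face is up AND rank ≤ 11.
[face: down, rank: 6, row: 5, owner: Eve, suit: diamonds]: No match (face is down, rank = 6).
[face: down, rank: 3, row: 2, owner: Cal, suit: clubs]: No match (face is down, rank = 3).
[face: down, rank: 8, row: 5, owner: Eve, suit: spades]: No match (face is down, rank = 8).
[face: up, rank: 6, row: 6, owner: Ben, suit: hearts]: Match (face is up, rank = 6).
[face: up, rank: 10, row: 4, owner: Ada, suit: hearts]: Match (face is up, rank = 10).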